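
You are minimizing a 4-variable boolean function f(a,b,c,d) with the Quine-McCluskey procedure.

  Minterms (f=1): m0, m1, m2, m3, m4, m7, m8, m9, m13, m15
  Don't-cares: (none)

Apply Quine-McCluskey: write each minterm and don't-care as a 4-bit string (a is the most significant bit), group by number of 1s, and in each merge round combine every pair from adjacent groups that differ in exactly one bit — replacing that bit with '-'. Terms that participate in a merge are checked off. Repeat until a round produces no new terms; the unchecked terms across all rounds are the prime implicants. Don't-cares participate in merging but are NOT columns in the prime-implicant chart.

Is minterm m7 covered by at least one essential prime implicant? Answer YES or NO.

Round 0: 0000✓ 0001✓ 0010✓ 0011✓ 0100✓ 0111✓ 1000✓ 1001✓ 1101✓ 1111✓
Round 1: -000✓ -001✓ -111 0-00 0-11 00-0✓ 00-1✓ 000-✓ 001-✓ 1-01 100-✓ 11-1
Round 2: -00- 00--
PIs = {-00-, -111, 0-00, 0-11, 00--, 1-01, 11-1}
Coverage chart:
  m0: -00-,0-00,00--
  m1: -00-,00--
  m2: 00-- ←essential
  m3: 0-11,00--
  m4: 0-00 ←essential
  m7: -111,0-11
  m8: -00- ←essential
  m9: -00-,1-01
  m13: 1-01,11-1
  m15: -111,11-1
Essential: -00-, 0-00, 00--

NO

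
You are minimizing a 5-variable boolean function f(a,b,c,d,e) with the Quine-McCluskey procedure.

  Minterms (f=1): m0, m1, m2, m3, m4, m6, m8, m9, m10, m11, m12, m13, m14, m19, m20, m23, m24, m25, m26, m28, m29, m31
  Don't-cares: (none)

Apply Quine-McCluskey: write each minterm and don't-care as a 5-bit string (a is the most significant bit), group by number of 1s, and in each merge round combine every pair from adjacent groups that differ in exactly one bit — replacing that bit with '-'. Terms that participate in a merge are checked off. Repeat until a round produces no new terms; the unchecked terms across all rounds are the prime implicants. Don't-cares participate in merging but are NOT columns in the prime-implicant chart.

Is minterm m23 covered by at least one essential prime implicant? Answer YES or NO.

Round 0: 00000✓ 00001✓ 00010✓ 00011✓ 00100✓ 00110✓ 01000✓ 01001✓ 01010✓ 01011✓ 01100✓ 01101✓ 01110✓ 10011✓ 10100✓ 10111✓ 11000✓ 11001✓ 11010✓ 11100✓ 11101✓ 11111✓
Round 1: -0011 -0100✓ -1000✓ -1001✓ -1010✓ -1100✓ -1101✓ 0-000✓ 0-001✓ 0-010✓ 0-011✓ 0-100✓ 0-110✓ 00-00✓ 00-10✓ 000-0✓ 000-1✓ 0000-✓ 0001-✓ 001-0✓ 01-00✓ 01-01✓ 01-10✓ 010-0✓ 010-1✓ 0100-✓ 0101-✓ 011-0✓ 0110-✓ 1-100✓ 1-111 10-11 11-00✓ 11-01✓ 110-0✓ 1100-✓ 111-1 1110-✓
Round 2: --100 -1-00✓ -1-01✓ -10-0 -100-✓ -110-✓ 0--00✓ 0--10✓ 0-0-0✓ 0-0-1✓ 0-00-✓ 0-01-✓ 0-1-0✓ 00--0✓ 000--✓ 01--0✓ 01-0-✓ 010--✓ 11-0-✓
Round 3: -1-0- 0---0 0-0--
PIs = {--100, -0011, -1-0-, -10-0, 0---0, 0-0--, 1-111, 10-11, 111-1}
Coverage chart:
  m0: 0---0,0-0--
  m1: 0-0-- ←essential
  m2: 0---0,0-0--
  m3: -0011,0-0--
  m4: --100,0---0
  m6: 0---0 ←essential
  m8: -1-0-,-10-0,0---0,0-0--
  m9: -1-0-,0-0--
  m10: -10-0,0---0,0-0--
  m11: 0-0-- ←essential
  m12: --100,-1-0-,0---0
  m13: -1-0- ←essential
  m14: 0---0 ←essential
  m19: -0011,10-11
  m20: --100 ←essential
  m23: 1-111,10-11
  m24: -1-0-,-10-0
  m25: -1-0- ←essential
  m26: -10-0 ←essential
  m28: --100,-1-0-
  m29: -1-0-,111-1
  m31: 1-111,111-1
Essential: --100, -1-0-, -10-0, 0---0, 0-0--

NO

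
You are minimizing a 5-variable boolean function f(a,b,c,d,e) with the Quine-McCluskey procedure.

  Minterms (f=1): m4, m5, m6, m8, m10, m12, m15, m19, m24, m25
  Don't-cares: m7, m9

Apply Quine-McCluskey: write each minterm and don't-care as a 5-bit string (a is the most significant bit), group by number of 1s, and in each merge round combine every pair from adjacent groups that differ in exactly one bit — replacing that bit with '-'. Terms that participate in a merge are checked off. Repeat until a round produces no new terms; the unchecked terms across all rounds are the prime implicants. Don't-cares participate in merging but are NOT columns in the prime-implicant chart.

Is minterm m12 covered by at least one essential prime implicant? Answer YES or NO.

Round 0: 00100✓ 00101✓ 00110✓ 00111✓ 01000✓ 01001✓ 01010✓ 01100✓ 01111✓ 10011 11000✓ 11001✓
Round 1: -1000✓ -1001✓ 0-100 0-111 001-0✓ 001-1✓ 0010-✓ 0011-✓ 01-00 010-0 0100-✓ 1100-✓
Round 2: -100- 001--
PIs = {-100-, 0-100, 0-111, 001--, 01-00, 010-0, 10011}
Coverage chart:
  m4: 0-100,001--
  m5: 001-- ←essential
  m6: 001-- ←essential
  m8: -100-,01-00,010-0
  m10: 010-0 ←essential
  m12: 0-100,01-00
  m15: 0-111 ←essential
  m19: 10011 ←essential
  m24: -100- ←essential
  m25: -100- ←essential
Essential: -100-, 0-111, 001--, 010-0, 10011

NO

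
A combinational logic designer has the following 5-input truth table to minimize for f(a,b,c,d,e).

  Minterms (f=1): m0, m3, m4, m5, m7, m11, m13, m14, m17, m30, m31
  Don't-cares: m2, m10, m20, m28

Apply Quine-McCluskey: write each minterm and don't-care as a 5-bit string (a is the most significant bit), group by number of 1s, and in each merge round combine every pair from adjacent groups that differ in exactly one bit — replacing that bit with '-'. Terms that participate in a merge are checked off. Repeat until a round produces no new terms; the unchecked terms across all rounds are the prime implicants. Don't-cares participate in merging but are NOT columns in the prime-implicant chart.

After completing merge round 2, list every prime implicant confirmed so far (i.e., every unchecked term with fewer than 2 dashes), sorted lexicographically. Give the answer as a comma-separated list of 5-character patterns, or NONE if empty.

Round 0: 00000✓ 00010✓ 00011✓ 00100✓ 00101✓ 00111✓ 01010✓ 01011✓ 01101✓ 01110✓ 10001 10100✓ 11100✓ 11110✓ 11111✓
Round 1: -0100 -1110 0-010✓ 0-011✓ 0-101 00-00 00-11 000-0 0001-✓ 001-1 0010- 01-10 0101-✓ 1-100 111-0 1111-
Round 2: 0-01-
PIs = {-0100, -1110, 0-01-, 0-101, 00-00, 00-11, 000-0, 001-1, 0010-, 01-10, 1-100, 10001, 111-0, 1111-}

-0100, -1110, 0-101, 00-00, 00-11, 000-0, 001-1, 0010-, 01-10, 1-100, 10001, 111-0, 1111-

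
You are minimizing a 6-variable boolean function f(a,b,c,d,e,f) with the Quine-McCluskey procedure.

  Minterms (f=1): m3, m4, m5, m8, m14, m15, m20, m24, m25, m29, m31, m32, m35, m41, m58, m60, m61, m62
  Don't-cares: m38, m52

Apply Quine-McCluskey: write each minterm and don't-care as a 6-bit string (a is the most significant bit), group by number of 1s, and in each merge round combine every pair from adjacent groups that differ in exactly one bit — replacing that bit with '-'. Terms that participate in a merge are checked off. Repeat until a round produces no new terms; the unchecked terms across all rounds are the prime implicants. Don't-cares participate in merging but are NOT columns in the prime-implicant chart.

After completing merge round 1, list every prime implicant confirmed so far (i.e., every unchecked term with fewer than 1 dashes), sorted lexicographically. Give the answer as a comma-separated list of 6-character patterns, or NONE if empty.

[col 0] 000011*, 000100*, 000101*, 001000*, 001110*, 001111*, 010100*, 011000*, 011001*, 011101*, 011111*, 100000, 100011*, 100110, 101001, 110100*, 111010*, 111100*, 111101*, 111110*
[col 1] -00011, -10100, -11101, 0-0100, 0-1000, 0-1111, 00010-, 00111-, 011-01, 01100-, 0111-1, 11-100, 111-10, 1111-0, 11110-
Prime implicants: -00011, -10100, -11101, 0-0100, 0-1000, 0-1111, 00010-, 00111-, 011-01, 01100-, 0111-1, 100000, 100110, 101001, 11-100, 111-10, 1111-0, 11110-

100000, 100110, 101001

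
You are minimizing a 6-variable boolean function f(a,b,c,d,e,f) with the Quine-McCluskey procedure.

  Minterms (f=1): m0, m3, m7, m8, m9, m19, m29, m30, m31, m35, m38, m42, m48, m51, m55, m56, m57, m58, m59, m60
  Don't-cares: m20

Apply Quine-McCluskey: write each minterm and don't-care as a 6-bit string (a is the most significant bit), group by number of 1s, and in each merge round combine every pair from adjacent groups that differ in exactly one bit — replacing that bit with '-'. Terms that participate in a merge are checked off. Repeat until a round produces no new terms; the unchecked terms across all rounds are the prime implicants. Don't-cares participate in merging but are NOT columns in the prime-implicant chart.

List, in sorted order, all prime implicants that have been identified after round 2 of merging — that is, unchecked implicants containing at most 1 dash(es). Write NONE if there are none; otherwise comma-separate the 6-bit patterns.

00-000, 000-11, 00100-, 010100, 0111-1, 01111-, 1-1010, 100110, 11-000, 11-011, 110-11, 111-00

[col 0] 000000*, 000011*, 000111*, 001000*, 001001*, 010011*, 010100, 011101*, 011110*, 011111*, 100011*, 100110, 101010*, 110000*, 110011*, 110111*, 111000*, 111001*, 111010*, 111011*, 111100*
[col 1] -00011*, -10011*, 0-0011*, 00-000, 000-11, 00100-, 0111-1, 01111-, 1-0011*, 1-1010, 11-000, 11-011, 110-11, 111-00, 1110-0*, 1110-1*, 11100-*, 11101-*
[col 2] --0011, 1110--
Prime implicants: --0011, 00-000, 000-11, 00100-, 010100, 0111-1, 01111-, 1-1010, 100110, 11-000, 11-011, 110-11, 111-00, 1110--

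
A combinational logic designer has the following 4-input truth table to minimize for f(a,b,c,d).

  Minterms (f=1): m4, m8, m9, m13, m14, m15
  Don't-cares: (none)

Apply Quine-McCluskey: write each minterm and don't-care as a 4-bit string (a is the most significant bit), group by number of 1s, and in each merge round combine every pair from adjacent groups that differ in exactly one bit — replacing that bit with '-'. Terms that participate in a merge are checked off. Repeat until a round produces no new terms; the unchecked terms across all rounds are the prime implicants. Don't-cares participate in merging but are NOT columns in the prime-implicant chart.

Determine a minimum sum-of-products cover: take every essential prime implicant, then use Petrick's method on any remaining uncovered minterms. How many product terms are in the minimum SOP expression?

size-2^0 implicants → 0100  1000(✓)  1001(✓)  1101(✓)  1110(✓)  1111(✓)
size-2^1 implicants → 1-01  100-  11-1  111-
Unchecked terms (primes): 0100, 1-01, 100-, 11-1, 111-
Minterm coverage:
  m4 ⊆ 0100 [E]
  m8 ⊆ 100- [E]
  m9 ⊆ 1-01,100-
  m13 ⊆ 1-01,11-1
  m14 ⊆ 111- [E]
  m15 ⊆ 11-1,111-
E = {0100, 100-, 111-}
Petrick residual → 1-01
Cover = a'bc'd' + ac'd + ab'c' + abc  |cover|=4

4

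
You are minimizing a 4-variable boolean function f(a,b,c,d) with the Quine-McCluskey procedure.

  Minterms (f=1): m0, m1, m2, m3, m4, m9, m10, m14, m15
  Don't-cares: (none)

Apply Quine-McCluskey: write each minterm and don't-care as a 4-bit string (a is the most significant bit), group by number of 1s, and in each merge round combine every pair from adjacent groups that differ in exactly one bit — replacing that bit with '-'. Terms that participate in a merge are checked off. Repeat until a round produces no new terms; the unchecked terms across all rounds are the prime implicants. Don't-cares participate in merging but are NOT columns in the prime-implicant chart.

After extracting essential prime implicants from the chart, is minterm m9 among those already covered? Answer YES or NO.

Round 0: 0000✓ 0001✓ 0010✓ 0011✓ 0100✓ 1001✓ 1010✓ 1110✓ 1111✓
Round 1: -001 -010 0-00 00-0✓ 00-1✓ 000-✓ 001-✓ 1-10 111-
Round 2: 00--
PIs = {-001, -010, 0-00, 00--, 1-10, 111-}
Coverage chart:
  m0: 0-00,00--
  m1: -001,00--
  m2: -010,00--
  m3: 00-- ←essential
  m4: 0-00 ←essential
  m9: -001 ←essential
  m10: -010,1-10
  m14: 1-10,111-
  m15: 111- ←essential
Essential: -001, 0-00, 00--, 111-

YES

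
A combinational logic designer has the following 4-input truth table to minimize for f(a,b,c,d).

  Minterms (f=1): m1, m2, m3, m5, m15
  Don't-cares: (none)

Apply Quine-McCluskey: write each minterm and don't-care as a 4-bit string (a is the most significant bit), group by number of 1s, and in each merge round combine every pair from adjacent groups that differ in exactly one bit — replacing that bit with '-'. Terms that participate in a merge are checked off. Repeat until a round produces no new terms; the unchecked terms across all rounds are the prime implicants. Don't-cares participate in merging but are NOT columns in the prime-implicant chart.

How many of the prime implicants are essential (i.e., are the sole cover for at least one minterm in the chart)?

3

[col 0] 0001*, 0010*, 0011*, 0101*, 1111
[col 1] 0-01, 00-1, 001-
Prime implicants: 0-01, 00-1, 001-, 1111
PI chart (minterm → PIs covering it):
  1 | 0-01,00-1
  2 | 001-  (sole → essential)
  3 | 00-1,001-
  5 | 0-01  (sole → essential)
  15 | 1111  (sole → essential)
Essential prime implicants: 0-01, 001-, 1111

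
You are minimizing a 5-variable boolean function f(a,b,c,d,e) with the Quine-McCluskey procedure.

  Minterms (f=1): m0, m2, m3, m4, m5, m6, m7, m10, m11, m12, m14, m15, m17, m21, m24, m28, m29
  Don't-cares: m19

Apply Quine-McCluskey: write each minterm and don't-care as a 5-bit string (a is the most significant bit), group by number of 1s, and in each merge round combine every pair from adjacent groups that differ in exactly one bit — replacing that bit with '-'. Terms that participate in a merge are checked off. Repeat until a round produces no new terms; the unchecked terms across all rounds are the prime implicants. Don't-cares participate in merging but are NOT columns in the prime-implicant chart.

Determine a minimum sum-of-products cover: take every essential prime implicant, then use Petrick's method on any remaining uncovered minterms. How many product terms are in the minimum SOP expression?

7

size-2^0 implicants → 00000(✓)  00010(✓)  00011(✓)  00100(✓)  00101(✓)  00110(✓)  00111(✓)  01010(✓)  01011(✓)  01100(✓)  01110(✓)  01111(✓)  10001(✓)  10011(✓)  10101(✓)  11000(✓)  11100(✓)  11101(✓)
size-2^1 implicants → -0011  -0101  -1100  0-010(✓)  0-011(✓)  0-100(✓)  0-110(✓)  0-111(✓)  00-00(✓)  00-10(✓)  00-11(✓)  000-0(✓)  0001-(✓)  001-0(✓)  001-1(✓)  0010-(✓)  0011-(✓)  01-10(✓)  01-11(✓)  0101-(✓)  011-0(✓)  0111-(✓)  1-101  10-01  100-1  11-00  1110-
size-2^2 implicants → 0--10(✓)  0--11(✓)  0-01-(✓)  0-1-0  0-11-(✓)  00--0  00-1-(✓)  001--  01-1-(✓)
size-2^3 implicants → 0--1-
Unchecked terms (primes): -0011, -0101, -1100, 0--1-, 0-1-0, 00--0, 001--, 1-101, 10-01, 100-1, 11-00, 1110-
Minterm coverage:
  m0 ⊆ 00--0 [E]
  m2 ⊆ 0--1-,00--0
  m3 ⊆ -0011,0--1-
  m4 ⊆ 0-1-0,00--0,001--
  m5 ⊆ -0101,001--
  m6 ⊆ 0--1-,0-1-0,00--0,001--
  m7 ⊆ 0--1-,001--
  m10 ⊆ 0--1- [E]
  m11 ⊆ 0--1- [E]
  m12 ⊆ -1100,0-1-0
  m14 ⊆ 0--1-,0-1-0
  m15 ⊆ 0--1- [E]
  m17 ⊆ 10-01,100-1
  m21 ⊆ -0101,1-101,10-01
  m24 ⊆ 11-00 [E]
  m28 ⊆ -1100,11-00,1110-
  m29 ⊆ 1-101,1110-
E = {0--1-, 00--0, 11-00}
Petrick residual → -0101, -1100, 1-101, 10-01
Cover = b'cd'e + bcd'e' + a'd + a'b'e' + acd'e + ab'd'e + abd'e'  |cover|=7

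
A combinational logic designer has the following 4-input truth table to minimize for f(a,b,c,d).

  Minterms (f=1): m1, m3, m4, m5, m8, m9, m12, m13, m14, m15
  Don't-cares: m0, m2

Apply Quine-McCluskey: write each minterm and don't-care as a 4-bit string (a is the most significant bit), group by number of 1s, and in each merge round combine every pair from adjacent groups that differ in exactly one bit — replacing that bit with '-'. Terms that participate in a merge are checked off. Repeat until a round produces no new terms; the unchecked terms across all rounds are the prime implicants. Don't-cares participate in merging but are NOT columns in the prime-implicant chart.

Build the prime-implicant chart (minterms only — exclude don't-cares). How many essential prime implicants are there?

Round 0: 0000✓ 0001✓ 0010✓ 0011✓ 0100✓ 0101✓ 1000✓ 1001✓ 1100✓ 1101✓ 1110✓ 1111✓
Round 1: -000✓ -001✓ -100✓ -101✓ 0-00✓ 0-01✓ 00-0✓ 00-1✓ 000-✓ 001-✓ 010-✓ 1-00✓ 1-01✓ 100-✓ 11-0✓ 11-1✓ 110-✓ 111-✓
Round 2: --00✓ --01✓ -00-✓ -10-✓ 0-0-✓ 00-- 1-0-✓ 11--
Round 3: --0-
PIs = {--0-, 00--, 11--}
Coverage chart:
  m1: --0-,00--
  m3: 00-- ←essential
  m4: --0- ←essential
  m5: --0- ←essential
  m8: --0- ←essential
  m9: --0- ←essential
  m12: --0-,11--
  m13: --0-,11--
  m14: 11-- ←essential
  m15: 11-- ←essential
Essential: --0-, 00--, 11--

3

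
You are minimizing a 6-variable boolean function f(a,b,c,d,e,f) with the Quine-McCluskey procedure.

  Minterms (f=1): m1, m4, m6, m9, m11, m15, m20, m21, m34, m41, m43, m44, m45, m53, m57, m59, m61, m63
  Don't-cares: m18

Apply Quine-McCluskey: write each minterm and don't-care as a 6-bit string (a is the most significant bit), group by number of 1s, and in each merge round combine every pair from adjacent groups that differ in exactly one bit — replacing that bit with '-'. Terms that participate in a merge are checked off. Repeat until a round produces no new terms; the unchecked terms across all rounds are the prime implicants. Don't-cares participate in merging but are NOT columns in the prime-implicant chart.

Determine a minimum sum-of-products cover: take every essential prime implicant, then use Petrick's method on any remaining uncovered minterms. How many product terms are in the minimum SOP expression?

9

Round 0: 000001✓ 000100✓ 000110✓ 001001✓ 001011✓ 001111✓ 010010 010100✓ 010101✓ 100010 101001✓ 101011✓ 101100✓ 101101✓ 110101✓ 111001✓ 111011✓ 111101✓ 111111✓
Round 1: -01001✓ -01011✓ -10101 0-0100 00-001 0001-0 001-11 0010-1✓ 01010- 1-1001✓ 1-1011✓ 1-1101✓ 101-01✓ 1010-1✓ 10110- 11-101 111-01✓ 111-11✓ 1110-1✓ 1111-1✓
Round 2: -010-1 1-1-01 1-10-1 111--1
PIs = {-010-1, -10101, 0-0100, 00-001, 0001-0, 001-11, 010010, 01010-, 1-1-01, 1-10-1, 100010, 10110-, 11-101, 111--1}
Coverage chart:
  m1: 00-001 ←essential
  m4: 0-0100,0001-0
  m6: 0001-0 ←essential
  m9: -010-1,00-001
  m11: -010-1,001-11
  m15: 001-11 ←essential
  m20: 0-0100,01010-
  m21: -10101,01010-
  m34: 100010 ←essential
  m41: -010-1,1-1-01,1-10-1
  m43: -010-1,1-10-1
  m44: 10110- ←essential
  m45: 1-1-01,10110-
  m53: -10101,11-101
  m57: 1-1-01,1-10-1,111--1
  m59: 1-10-1,111--1
  m61: 1-1-01,11-101,111--1
  m63: 111--1 ←essential
Essential: 00-001, 0001-0, 001-11, 100010, 10110-, 111--1
Petrick residual → -010-1, -10101, 0-0100
Min cover (9 terms): b'cd'f + bc'de'f + a'c'de'f' + a'b'd'e'f + a'b'c'df' + a'b'cef + ab'c'd'ef' + ab'cde' + abcf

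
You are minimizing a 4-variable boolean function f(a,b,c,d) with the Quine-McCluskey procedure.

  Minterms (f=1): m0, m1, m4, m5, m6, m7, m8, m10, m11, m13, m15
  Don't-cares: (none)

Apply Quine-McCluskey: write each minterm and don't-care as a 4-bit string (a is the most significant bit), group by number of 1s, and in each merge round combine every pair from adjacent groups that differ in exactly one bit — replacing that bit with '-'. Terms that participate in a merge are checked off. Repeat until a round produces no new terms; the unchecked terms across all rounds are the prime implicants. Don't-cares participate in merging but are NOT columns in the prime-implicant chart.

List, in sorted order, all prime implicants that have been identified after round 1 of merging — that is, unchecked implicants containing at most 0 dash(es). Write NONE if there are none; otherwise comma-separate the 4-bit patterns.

size-2^0 implicants → 0000(✓)  0001(✓)  0100(✓)  0101(✓)  0110(✓)  0111(✓)  1000(✓)  1010(✓)  1011(✓)  1101(✓)  1111(✓)
size-2^1 implicants → -000  -101(✓)  -111(✓)  0-00(✓)  0-01(✓)  000-(✓)  01-0(✓)  01-1(✓)  010-(✓)  011-(✓)  1-11  10-0  101-  11-1(✓)
size-2^2 implicants → -1-1  0-0-  01--
Unchecked terms (primes): -000, -1-1, 0-0-, 01--, 1-11, 10-0, 101-

NONE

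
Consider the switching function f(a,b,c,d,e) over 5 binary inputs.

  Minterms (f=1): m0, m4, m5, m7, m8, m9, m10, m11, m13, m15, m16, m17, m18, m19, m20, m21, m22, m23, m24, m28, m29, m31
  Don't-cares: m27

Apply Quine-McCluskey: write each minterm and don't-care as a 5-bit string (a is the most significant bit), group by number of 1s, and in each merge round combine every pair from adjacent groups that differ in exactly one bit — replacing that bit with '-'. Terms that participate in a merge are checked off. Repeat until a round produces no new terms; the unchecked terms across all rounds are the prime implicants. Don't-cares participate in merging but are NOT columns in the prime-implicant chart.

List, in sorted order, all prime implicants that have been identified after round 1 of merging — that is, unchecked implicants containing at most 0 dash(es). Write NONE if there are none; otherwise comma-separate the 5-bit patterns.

NONE

Round 0: 00000✓ 00100✓ 00101✓ 00111✓ 01000✓ 01001✓ 01010✓ 01011✓ 01101✓ 01111✓ 10000✓ 10001✓ 10010✓ 10011✓ 10100✓ 10101✓ 10110✓ 10111✓ 11000✓ 11011✓ 11100✓ 11101✓ 11111✓
Round 1: -0000✓ -0100✓ -0101✓ -0111✓ -1000✓ -1011✓ -1101✓ -1111✓ 0-000✓ 0-101✓ 0-111✓ 00-00✓ 001-1✓ 0010-✓ 01-01✓ 01-11✓ 010-0✓ 010-1✓ 0100-✓ 0101-✓ 011-1✓ 1-000✓ 1-011✓ 1-100✓ 1-101✓ 1-111✓ 10-00✓ 10-01✓ 10-10✓ 10-11✓ 100-0✓ 100-1✓ 1000-✓ 1001-✓ 101-0✓ 101-1✓ 1010-✓ 1011-✓ 11-00✓ 11-11✓ 111-1✓ 1110-✓
Round 2: --000 --101✓ --111✓ -0-00 -01-1✓ -010- -1-11 -11-1✓ 0-1-1✓ 01--1 010-- 1--00 1--11 1-1-1✓ 1-10- 10--0✓ 10--1✓ 10-0-✓ 10-1-✓ 100--✓ 101--✓
Round 3: --1-1 10---
PIs = {--000, --1-1, -0-00, -010-, -1-11, 01--1, 010--, 1--00, 1--11, 1-10-, 10---}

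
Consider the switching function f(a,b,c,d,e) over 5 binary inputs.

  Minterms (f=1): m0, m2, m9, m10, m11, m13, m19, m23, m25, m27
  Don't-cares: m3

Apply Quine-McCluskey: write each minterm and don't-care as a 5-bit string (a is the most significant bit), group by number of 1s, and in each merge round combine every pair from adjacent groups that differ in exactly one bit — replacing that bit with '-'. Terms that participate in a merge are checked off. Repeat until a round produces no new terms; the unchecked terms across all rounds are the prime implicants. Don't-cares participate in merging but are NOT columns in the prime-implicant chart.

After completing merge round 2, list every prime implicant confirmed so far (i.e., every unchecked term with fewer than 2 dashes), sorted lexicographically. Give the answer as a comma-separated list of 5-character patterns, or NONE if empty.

Round 0: 00000✓ 00010✓ 00011✓ 01001✓ 01010✓ 01011✓ 01101✓ 10011✓ 10111✓ 11001✓ 11011✓
Round 1: -0011✓ -1001✓ -1011✓ 0-010✓ 0-011✓ 000-0 0001-✓ 01-01 010-1✓ 0101-✓ 1-011✓ 10-11 110-1✓
Round 2: --011 -10-1 0-01-
PIs = {--011, -10-1, 0-01-, 000-0, 01-01, 10-11}

000-0, 01-01, 10-11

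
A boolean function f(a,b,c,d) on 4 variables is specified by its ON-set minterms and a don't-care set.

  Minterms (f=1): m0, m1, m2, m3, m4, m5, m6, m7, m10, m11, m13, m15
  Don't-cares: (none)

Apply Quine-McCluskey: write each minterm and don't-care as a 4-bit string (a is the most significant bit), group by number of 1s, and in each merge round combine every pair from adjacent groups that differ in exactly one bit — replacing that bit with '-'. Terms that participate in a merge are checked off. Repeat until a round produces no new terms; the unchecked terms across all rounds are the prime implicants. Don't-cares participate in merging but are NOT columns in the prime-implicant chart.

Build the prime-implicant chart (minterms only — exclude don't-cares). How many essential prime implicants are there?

3

[col 0] 0000*, 0001*, 0010*, 0011*, 0100*, 0101*, 0110*, 0111*, 1010*, 1011*, 1101*, 1111*
[col 1] -010*, -011*, -101*, -111*, 0-00*, 0-01*, 0-10*, 0-11*, 00-0*, 00-1*, 000-*, 001-*, 01-0*, 01-1*, 010-*, 011-*, 1-11*, 101-*, 11-1*
[col 2] --11, -01-, -1-1, 0--0*, 0--1*, 0-0-*, 0-1-*, 00--*, 01--*
[col 3] 0---
Prime implicants: --11, -01-, -1-1, 0---
PI chart (minterm → PIs covering it):
  0 | 0---  (sole → essential)
  1 | 0---  (sole → essential)
  2 | -01-,0---
  3 | --11,-01-,0---
  4 | 0---  (sole → essential)
  5 | -1-1,0---
  6 | 0---  (sole → essential)
  7 | --11,-1-1,0---
  10 | -01-  (sole → essential)
  11 | --11,-01-
  13 | -1-1  (sole → essential)
  15 | --11,-1-1
Essential prime implicants: -01-, -1-1, 0---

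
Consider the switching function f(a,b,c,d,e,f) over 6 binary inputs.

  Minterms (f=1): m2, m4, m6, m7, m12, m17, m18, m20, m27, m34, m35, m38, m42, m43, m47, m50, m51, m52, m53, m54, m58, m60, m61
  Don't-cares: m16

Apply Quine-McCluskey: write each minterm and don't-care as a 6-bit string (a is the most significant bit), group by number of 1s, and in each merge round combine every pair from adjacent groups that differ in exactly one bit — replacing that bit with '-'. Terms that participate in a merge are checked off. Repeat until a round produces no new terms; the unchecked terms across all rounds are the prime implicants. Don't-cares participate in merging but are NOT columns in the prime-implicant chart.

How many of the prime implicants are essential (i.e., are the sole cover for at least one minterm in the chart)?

8

Round 0: 000010✓ 000100✓ 000110✓ 000111✓ 001100✓ 010000✓ 010001✓ 010010✓ 010100✓ 011011 100010✓ 100011✓ 100110✓ 101010✓ 101011✓ 101111✓ 110010✓ 110011✓ 110100✓ 110101✓ 110110✓ 111010✓ 111100✓ 111101✓
Round 1: -00010✓ -00110✓ -10010✓ -10100 0-0010✓ 0-0100 00-100 000-10✓ 0001-0 00011- 010-00 0100-0 01000- 1-0010✓ 1-0011✓ 1-0110✓ 1-1010✓ 10-010✓ 10-011✓ 100-10✓ 10001-✓ 101-11 10101-✓ 11-010✓ 11-100✓ 11-101✓ 110-10✓ 11001-✓ 1101-0 11010-✓ 11110-✓
Round 2: --0010 -00-10 1--010 1-0-10 1-001- 10-01- 11-10-
PIs = {--0010, -00-10, -10100, 0-0100, 00-100, 0001-0, 00011-, 010-00, 0100-0, 01000-, 011011, 1--010, 1-0-10, 1-001-, 10-01-, 101-11, 11-10-, 1101-0}
Coverage chart:
  m2: --0010,-00-10
  m4: 0-0100,00-100,0001-0
  m6: -00-10,0001-0,00011-
  m7: 00011- ←essential
  m12: 00-100 ←essential
  m17: 01000- ←essential
  m18: --0010,0100-0
  m20: -10100,0-0100,010-00
  m27: 011011 ←essential
  m34: --0010,-00-10,1--010,1-0-10,1-001-,10-01-
  m35: 1-001-,10-01-
  m38: -00-10,1-0-10
  m42: 1--010,10-01-
  m43: 10-01-,101-11
  m47: 101-11 ←essential
  m50: --0010,1--010,1-0-10,1-001-
  m51: 1-001- ←essential
  m52: -10100,11-10-,1101-0
  m53: 11-10- ←essential
  m54: 1-0-10,1101-0
  m58: 1--010 ←essential
  m60: 11-10- ←essential
  m61: 11-10- ←essential
Essential: 00-100, 00011-, 01000-, 011011, 1--010, 1-001-, 101-11, 11-10-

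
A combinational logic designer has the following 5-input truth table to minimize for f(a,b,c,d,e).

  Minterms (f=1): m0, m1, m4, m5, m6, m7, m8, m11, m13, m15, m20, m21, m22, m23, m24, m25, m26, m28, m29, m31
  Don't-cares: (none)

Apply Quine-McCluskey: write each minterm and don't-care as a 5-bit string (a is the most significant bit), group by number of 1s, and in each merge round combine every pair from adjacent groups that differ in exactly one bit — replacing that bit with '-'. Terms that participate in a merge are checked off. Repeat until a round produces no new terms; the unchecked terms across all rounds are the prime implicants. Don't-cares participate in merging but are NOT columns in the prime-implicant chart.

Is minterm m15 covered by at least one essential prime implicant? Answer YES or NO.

YES

Round 0: 00000✓ 00001✓ 00100✓ 00101✓ 00110✓ 00111✓ 01000✓ 01011✓ 01101✓ 01111✓ 10100✓ 10101✓ 10110✓ 10111✓ 11000✓ 11001✓ 11010✓ 11100✓ 11101✓ 11111✓
Round 1: -0100✓ -0101✓ -0110✓ -0111✓ -1000 -1101✓ -1111✓ 0-000 0-101✓ 0-111✓ 00-00✓ 00-01✓ 0000-✓ 001-0✓ 001-1✓ 0010-✓ 0011-✓ 01-11 011-1✓ 1-100✓ 1-101✓ 1-111✓ 101-0✓ 101-1✓ 1010-✓ 1011-✓ 11-00✓ 11-01✓ 110-0 1100-✓ 111-1✓ 1110-✓
Round 2: --101✓ --111✓ -01-0✓ -01-1✓ -010-✓ -011-✓ -11-1✓ 0-1-1✓ 00-0- 001--✓ 1-1-1✓ 1-10- 101--✓ 11-0-
Round 3: --1-1 -01--
PIs = {--1-1, -01--, -1000, 0-000, 00-0-, 01-11, 1-10-, 11-0-, 110-0}
Coverage chart:
  m0: 0-000,00-0-
  m1: 00-0- ←essential
  m4: -01--,00-0-
  m5: --1-1,-01--,00-0-
  m6: -01-- ←essential
  m7: --1-1,-01--
  m8: -1000,0-000
  m11: 01-11 ←essential
  m13: --1-1 ←essential
  m15: --1-1,01-11
  m20: -01--,1-10-
  m21: --1-1,-01--,1-10-
  m22: -01-- ←essential
  m23: --1-1,-01--
  m24: -1000,11-0-,110-0
  m25: 11-0- ←essential
  m26: 110-0 ←essential
  m28: 1-10-,11-0-
  m29: --1-1,1-10-,11-0-
  m31: --1-1 ←essential
Essential: --1-1, -01--, 00-0-, 01-11, 11-0-, 110-0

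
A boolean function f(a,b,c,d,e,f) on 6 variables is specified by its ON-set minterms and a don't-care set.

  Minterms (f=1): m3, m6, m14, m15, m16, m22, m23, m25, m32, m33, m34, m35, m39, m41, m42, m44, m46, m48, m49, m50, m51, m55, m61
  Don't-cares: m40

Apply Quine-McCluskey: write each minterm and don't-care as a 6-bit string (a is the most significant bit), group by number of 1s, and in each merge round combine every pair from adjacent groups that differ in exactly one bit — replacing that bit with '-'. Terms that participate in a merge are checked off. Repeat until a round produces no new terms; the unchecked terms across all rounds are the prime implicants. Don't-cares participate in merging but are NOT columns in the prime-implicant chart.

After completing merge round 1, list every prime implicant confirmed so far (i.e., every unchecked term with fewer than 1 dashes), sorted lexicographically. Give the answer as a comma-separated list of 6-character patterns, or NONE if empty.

Round 0: 000011✓ 000110✓ 001110✓ 001111✓ 010000✓ 010110✓ 010111✓ 011001 100000✓ 100001✓ 100010✓ 100011✓ 100111✓ 101000✓ 101001✓ 101010✓ 101100✓ 101110✓ 110000✓ 110001✓ 110010✓ 110011✓ 110111✓ 111101
Round 1: -00011 -01110 -10000 -10111 0-0110 00-110 00111- 01011- 1-0000✓ 1-0001✓ 1-0010✓ 1-0011✓ 1-0111✓ 10-000✓ 10-001✓ 10-010✓ 100-11✓ 1000-0✓ 1000-1✓ 10000-✓ 10001-✓ 101-00✓ 101-10✓ 1010-0✓ 10100-✓ 1011-0✓ 110-11✓ 1100-0✓ 1100-1✓ 11000-✓ 11001-✓
Round 2: 1-0-11 1-00-0✓ 1-00-1✓ 1-000-✓ 1-001-✓ 10-0-0 10-00- 1000--✓ 101--0 1100--✓
Round 3: 1-00--
PIs = {-00011, -01110, -10000, -10111, 0-0110, 00-110, 00111-, 01011-, 011001, 1-0-11, 1-00--, 10-0-0, 10-00-, 101--0, 111101}

011001, 111101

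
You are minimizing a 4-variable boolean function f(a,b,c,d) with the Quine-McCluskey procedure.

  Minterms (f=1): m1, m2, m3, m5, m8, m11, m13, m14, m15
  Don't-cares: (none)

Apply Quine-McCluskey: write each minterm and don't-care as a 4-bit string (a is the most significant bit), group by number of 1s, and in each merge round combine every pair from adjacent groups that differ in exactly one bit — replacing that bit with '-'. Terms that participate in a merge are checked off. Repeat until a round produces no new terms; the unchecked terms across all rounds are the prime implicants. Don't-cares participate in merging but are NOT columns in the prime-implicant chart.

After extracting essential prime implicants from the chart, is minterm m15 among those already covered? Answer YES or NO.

YES

[col 0] 0001*, 0010*, 0011*, 0101*, 1000, 1011*, 1101*, 1110*, 1111*
[col 1] -011, -101, 0-01, 00-1, 001-, 1-11, 11-1, 111-
Prime implicants: -011, -101, 0-01, 00-1, 001-, 1-11, 1000, 11-1, 111-
PI chart (minterm → PIs covering it):
  1 | 0-01,00-1
  2 | 001-  (sole → essential)
  3 | -011,00-1,001-
  5 | -101,0-01
  8 | 1000  (sole → essential)
  11 | -011,1-11
  13 | -101,11-1
  14 | 111-  (sole → essential)
  15 | 1-11,11-1,111-
Essential prime implicants: 001-, 1000, 111-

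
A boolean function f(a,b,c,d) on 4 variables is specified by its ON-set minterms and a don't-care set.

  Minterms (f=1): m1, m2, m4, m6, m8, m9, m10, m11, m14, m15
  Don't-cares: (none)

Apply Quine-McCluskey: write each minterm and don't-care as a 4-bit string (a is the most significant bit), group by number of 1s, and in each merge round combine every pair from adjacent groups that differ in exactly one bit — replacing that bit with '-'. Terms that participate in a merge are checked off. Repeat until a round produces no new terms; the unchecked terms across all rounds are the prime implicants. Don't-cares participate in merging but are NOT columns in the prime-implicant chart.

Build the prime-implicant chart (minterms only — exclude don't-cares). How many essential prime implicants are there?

size-2^0 implicants → 0001(✓)  0010(✓)  0100(✓)  0110(✓)  1000(✓)  1001(✓)  1010(✓)  1011(✓)  1110(✓)  1111(✓)
size-2^1 implicants → -001  -010(✓)  -110(✓)  0-10(✓)  01-0  1-10(✓)  1-11(✓)  10-0(✓)  10-1(✓)  100-(✓)  101-(✓)  111-(✓)
size-2^2 implicants → --10  1-1-  10--
Unchecked terms (primes): --10, -001, 01-0, 1-1-, 10--
Minterm coverage:
  m1 ⊆ -001 [E]
  m2 ⊆ --10 [E]
  m4 ⊆ 01-0 [E]
  m6 ⊆ --10,01-0
  m8 ⊆ 10-- [E]
  m9 ⊆ -001,10--
  m10 ⊆ --10,1-1-,10--
  m11 ⊆ 1-1-,10--
  m14 ⊆ --10,1-1-
  m15 ⊆ 1-1- [E]
E = {--10, -001, 01-0, 1-1-, 10--}

5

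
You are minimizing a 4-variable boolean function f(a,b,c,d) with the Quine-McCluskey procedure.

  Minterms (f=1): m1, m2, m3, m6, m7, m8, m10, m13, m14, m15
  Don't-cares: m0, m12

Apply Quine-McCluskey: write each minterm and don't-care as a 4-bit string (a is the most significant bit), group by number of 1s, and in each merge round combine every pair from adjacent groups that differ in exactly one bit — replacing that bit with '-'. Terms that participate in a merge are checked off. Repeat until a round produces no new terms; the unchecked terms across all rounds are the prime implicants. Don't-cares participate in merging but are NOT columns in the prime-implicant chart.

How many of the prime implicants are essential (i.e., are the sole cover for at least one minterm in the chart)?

size-2^0 implicants → 0000(✓)  0001(✓)  0010(✓)  0011(✓)  0110(✓)  0111(✓)  1000(✓)  1010(✓)  1100(✓)  1101(✓)  1110(✓)  1111(✓)
size-2^1 implicants → -000(✓)  -010(✓)  -110(✓)  -111(✓)  0-10(✓)  0-11(✓)  00-0(✓)  00-1(✓)  000-(✓)  001-(✓)  011-(✓)  1-00(✓)  1-10(✓)  10-0(✓)  11-0(✓)  11-1(✓)  110-(✓)  111-(✓)
size-2^2 implicants → --10  -0-0  -11-  0-1-  00--  1--0  11--
Unchecked terms (primes): --10, -0-0, -11-, 0-1-, 00--, 1--0, 11--
Minterm coverage:
  m1 ⊆ 00-- [E]
  m2 ⊆ --10,-0-0,0-1-,00--
  m3 ⊆ 0-1-,00--
  m6 ⊆ --10,-11-,0-1-
  m7 ⊆ -11-,0-1-
  m8 ⊆ -0-0,1--0
  m10 ⊆ --10,-0-0,1--0
  m13 ⊆ 11-- [E]
  m14 ⊆ --10,-11-,1--0,11--
  m15 ⊆ -11-,11--
E = {00--, 11--}

2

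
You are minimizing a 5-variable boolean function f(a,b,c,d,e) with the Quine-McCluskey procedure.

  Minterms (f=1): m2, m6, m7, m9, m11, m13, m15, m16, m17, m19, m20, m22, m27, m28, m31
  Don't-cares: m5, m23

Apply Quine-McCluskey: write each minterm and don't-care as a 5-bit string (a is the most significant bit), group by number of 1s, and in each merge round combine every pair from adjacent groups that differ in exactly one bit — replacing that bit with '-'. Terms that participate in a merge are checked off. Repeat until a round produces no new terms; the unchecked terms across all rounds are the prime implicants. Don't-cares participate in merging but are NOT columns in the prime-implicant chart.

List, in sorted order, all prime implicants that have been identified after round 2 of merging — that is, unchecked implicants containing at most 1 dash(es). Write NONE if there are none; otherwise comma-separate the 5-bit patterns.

[col 0] 00010*, 00101*, 00110*, 00111*, 01001*, 01011*, 01101*, 01111*, 10000*, 10001*, 10011*, 10100*, 10110*, 10111*, 11011*, 11100*, 11111*
[col 1] -0110*, -0111*, -1011*, -1111*, 0-101*, 0-111*, 00-10, 001-1*, 0011-*, 01-01*, 01-11*, 010-1*, 011-1*, 1-011*, 1-100, 1-111*, 10-00, 10-11*, 100-1, 1000-, 101-0, 1011-*, 11-11*
[col 2] --111, -011-, -1-11, 0-1-1, 01--1, 1--11
Prime implicants: --111, -011-, -1-11, 0-1-1, 00-10, 01--1, 1--11, 1-100, 10-00, 100-1, 1000-, 101-0

00-10, 1-100, 10-00, 100-1, 1000-, 101-0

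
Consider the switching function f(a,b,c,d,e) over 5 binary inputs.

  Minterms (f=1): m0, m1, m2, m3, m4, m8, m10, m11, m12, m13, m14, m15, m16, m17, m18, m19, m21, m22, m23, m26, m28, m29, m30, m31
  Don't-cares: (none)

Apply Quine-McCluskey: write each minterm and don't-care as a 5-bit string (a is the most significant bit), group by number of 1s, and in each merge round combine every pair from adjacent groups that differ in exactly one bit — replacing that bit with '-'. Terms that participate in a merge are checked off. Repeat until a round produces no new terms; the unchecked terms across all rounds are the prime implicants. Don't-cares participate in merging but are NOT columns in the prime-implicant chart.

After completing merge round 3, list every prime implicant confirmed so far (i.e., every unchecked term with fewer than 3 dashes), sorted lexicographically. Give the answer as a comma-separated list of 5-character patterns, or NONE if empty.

--010, -1-10, 0--00, 0-0-0, 0-01-, 01--0, 01-1-, 1--10, 1-1-1, 1-11-, 10--1, 10-1-

size-2^0 implicants → 00000(✓)  00001(✓)  00010(✓)  00011(✓)  00100(✓)  01000(✓)  01010(✓)  01011(✓)  01100(✓)  01101(✓)  01110(✓)  01111(✓)  10000(✓)  10001(✓)  10010(✓)  10011(✓)  10101(✓)  10110(✓)  10111(✓)  11010(✓)  11100(✓)  11101(✓)  11110(✓)  11111(✓)
size-2^1 implicants → -0000(✓)  -0001(✓)  -0010(✓)  -0011(✓)  -1010(✓)  -1100(✓)  -1101(✓)  -1110(✓)  -1111(✓)  0-000(✓)  0-010(✓)  0-011(✓)  0-100(✓)  00-00(✓)  000-0(✓)  000-1(✓)  0000-(✓)  0001-(✓)  01-00(✓)  01-10(✓)  01-11(✓)  010-0(✓)  0101-(✓)  011-0(✓)  011-1(✓)  0110-(✓)  0111-(✓)  1-010(✓)  1-101(✓)  1-110(✓)  1-111(✓)  10-01(✓)  10-10(✓)  10-11(✓)  100-0(✓)  100-1(✓)  1000-(✓)  1001-(✓)  101-1(✓)  1011-(✓)  11-10(✓)  111-0(✓)  111-1(✓)  1110-(✓)  1111-(✓)
size-2^2 implicants → --010  -00-0(✓)  -00-1(✓)  -000-(✓)  -001-(✓)  -1-10  -11-0(✓)  -11-1(✓)  -110-(✓)  -111-(✓)  0--00  0-0-0  0-01-  000--(✓)  01--0  01-1-  011--(✓)  1--10  1-1-1  1-11-  10--1  10-1-  100--(✓)  111--(✓)
size-2^3 implicants → -00--  -11--
Unchecked terms (primes): --010, -00--, -1-10, -11--, 0--00, 0-0-0, 0-01-, 01--0, 01-1-, 1--10, 1-1-1, 1-11-, 10--1, 10-1-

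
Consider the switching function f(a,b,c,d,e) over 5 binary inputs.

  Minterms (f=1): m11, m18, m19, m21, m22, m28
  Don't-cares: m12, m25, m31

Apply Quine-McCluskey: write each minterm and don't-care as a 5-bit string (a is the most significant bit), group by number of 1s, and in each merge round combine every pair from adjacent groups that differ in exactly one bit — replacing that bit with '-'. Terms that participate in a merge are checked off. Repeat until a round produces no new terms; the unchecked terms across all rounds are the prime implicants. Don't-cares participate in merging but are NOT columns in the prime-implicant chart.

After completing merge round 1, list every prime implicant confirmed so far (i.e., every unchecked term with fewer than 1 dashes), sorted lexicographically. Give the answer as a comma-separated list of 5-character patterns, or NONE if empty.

Round 0: 01011 01100✓ 10010✓ 10011✓ 10101 10110✓ 11001 11100✓ 11111
Round 1: -1100 10-10 1001-
PIs = {-1100, 01011, 10-10, 1001-, 10101, 11001, 11111}

01011, 10101, 11001, 11111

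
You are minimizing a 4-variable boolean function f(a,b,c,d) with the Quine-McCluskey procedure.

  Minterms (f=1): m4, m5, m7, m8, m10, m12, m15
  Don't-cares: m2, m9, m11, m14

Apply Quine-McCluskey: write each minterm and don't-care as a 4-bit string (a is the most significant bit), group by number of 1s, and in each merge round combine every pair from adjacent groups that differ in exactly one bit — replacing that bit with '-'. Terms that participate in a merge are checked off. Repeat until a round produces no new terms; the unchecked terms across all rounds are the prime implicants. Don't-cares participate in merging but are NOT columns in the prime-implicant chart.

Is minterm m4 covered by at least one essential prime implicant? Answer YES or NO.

size-2^0 implicants → 0010(✓)  0100(✓)  0101(✓)  0111(✓)  1000(✓)  1001(✓)  1010(✓)  1011(✓)  1100(✓)  1110(✓)  1111(✓)
size-2^1 implicants → -010  -100  -111  01-1  010-  1-00(✓)  1-10(✓)  1-11(✓)  10-0(✓)  10-1(✓)  100-(✓)  101-(✓)  11-0(✓)  111-(✓)
size-2^2 implicants → 1--0  1-1-  10--
Unchecked terms (primes): -010, -100, -111, 01-1, 010-, 1--0, 1-1-, 10--
Minterm coverage:
  m4 ⊆ -100,010-
  m5 ⊆ 01-1,010-
  m7 ⊆ -111,01-1
  m8 ⊆ 1--0,10--
  m10 ⊆ -010,1--0,1-1-,10--
  m12 ⊆ -100,1--0
  m15 ⊆ -111,1-1-
(no essential prime implicants)

NO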